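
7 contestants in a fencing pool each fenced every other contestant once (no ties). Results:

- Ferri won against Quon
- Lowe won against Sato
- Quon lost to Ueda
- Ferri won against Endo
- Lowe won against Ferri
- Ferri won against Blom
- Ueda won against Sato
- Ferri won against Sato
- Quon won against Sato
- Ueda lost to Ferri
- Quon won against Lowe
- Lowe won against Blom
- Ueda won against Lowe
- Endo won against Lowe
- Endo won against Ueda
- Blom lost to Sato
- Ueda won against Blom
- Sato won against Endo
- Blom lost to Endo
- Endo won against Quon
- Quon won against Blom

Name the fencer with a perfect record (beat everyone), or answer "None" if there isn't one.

Highest win total is Ferri with 5 (out of 6 possible).
Ferri lost to Lowe, so no fencer went undefeated.

None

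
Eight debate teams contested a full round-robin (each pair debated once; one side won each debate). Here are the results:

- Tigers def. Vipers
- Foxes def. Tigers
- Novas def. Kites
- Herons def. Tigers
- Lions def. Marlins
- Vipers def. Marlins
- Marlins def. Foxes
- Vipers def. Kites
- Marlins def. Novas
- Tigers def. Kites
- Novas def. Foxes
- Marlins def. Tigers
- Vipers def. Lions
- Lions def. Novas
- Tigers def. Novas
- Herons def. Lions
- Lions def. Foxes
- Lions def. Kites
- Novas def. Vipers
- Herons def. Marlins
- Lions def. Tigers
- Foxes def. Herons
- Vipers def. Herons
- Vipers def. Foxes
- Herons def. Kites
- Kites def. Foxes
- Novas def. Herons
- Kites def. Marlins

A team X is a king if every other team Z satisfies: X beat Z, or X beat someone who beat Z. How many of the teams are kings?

Lions reaches everyone (king).
Novas reaches everyone (king).
Marlins cannot reach Lions in two steps.
Herons reaches everyone (king).
Vipers reaches everyone (king).
Kites cannot reach Lions, Vipers in two steps.
Foxes reaches everyone (king).
Tigers reaches everyone (king).
Kings: Lions, Novas, Herons, Vipers, Foxes, Tigers — 6.

6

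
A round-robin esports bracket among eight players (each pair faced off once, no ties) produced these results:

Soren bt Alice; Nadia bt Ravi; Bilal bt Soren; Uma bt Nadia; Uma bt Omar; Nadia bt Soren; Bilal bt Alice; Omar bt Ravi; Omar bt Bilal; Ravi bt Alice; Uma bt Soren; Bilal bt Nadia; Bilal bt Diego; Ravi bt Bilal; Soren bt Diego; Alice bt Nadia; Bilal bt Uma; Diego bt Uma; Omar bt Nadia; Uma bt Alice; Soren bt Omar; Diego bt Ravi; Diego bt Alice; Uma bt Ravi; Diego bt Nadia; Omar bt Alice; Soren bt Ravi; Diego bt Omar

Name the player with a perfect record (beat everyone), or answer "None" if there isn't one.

None

Highest win total is Uma with 5 (out of 7 possible).
Uma lost to Diego, Bilal, so no player went undefeated.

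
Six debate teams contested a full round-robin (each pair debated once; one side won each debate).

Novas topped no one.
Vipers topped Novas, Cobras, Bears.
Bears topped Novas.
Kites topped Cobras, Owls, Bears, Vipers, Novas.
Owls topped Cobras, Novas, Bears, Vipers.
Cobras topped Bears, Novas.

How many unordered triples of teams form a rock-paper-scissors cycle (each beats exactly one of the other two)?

0

Win totals: Vipers 3, Owls 4, Bears 1, Cobras 2, Kites 5, Novas 0.
A team with w wins dominates both others in C(w,2) triples; summing gives 3 + 6 + 0 + 1 + 10 + 0 = 20 transitive triples.
Total triples C(6,3) = 20, so cyclic triples = 20 − 20 = 0.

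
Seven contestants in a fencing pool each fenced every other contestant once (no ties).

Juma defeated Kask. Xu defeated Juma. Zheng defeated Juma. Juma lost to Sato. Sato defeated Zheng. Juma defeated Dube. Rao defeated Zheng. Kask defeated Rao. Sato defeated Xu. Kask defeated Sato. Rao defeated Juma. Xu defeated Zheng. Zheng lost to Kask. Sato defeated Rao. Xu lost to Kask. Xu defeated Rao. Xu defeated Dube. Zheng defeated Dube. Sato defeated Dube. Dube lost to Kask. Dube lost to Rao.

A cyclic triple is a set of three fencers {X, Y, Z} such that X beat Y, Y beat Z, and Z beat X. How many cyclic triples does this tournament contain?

Win totals: Juma 2, Zheng 2, Kask 5, Rao 3, Dube 0, Sato 5, Xu 4.
A fencer with w wins dominates both others in C(w,2) triples; summing gives 1 + 1 + 10 + 3 + 0 + 10 + 6 = 31 transitive triples.
Total triples C(7,3) = 35, so cyclic triples = 35 − 31 = 4.

4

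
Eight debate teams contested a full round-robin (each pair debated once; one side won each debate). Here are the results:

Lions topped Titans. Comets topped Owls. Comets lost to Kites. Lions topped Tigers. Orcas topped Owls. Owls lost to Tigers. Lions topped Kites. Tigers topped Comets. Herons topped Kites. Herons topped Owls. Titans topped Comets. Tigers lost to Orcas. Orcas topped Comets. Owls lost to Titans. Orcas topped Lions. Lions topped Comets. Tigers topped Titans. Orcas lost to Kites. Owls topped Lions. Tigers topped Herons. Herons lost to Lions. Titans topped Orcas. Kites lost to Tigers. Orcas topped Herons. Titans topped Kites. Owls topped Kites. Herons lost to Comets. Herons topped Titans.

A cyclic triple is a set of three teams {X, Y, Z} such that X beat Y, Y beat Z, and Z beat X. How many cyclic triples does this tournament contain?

14

Win totals: Lions 5, Kites 2, Comets 2, Tigers 5, Owls 2, Orcas 5, Titans 4, Herons 3.
A team with w wins dominates both others in C(w,2) triples; summing gives 10 + 1 + 1 + 10 + 1 + 10 + 6 + 3 = 42 transitive triples.
Total triples C(8,3) = 56, so cyclic triples = 56 − 42 = 14.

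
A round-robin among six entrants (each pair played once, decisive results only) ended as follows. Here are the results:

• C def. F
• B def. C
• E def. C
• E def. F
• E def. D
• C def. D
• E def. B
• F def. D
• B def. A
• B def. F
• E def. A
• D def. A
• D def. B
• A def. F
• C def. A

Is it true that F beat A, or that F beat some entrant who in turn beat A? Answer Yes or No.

Yes

F did not beat A directly.
F beat D. Of those, D beat A.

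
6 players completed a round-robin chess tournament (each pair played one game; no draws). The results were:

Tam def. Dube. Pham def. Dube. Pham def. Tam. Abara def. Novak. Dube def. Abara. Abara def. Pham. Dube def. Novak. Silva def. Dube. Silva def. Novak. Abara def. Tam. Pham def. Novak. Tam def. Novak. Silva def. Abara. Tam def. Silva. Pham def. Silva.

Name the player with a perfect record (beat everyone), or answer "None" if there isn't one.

Highest win total is Pham with 4 (out of 5 possible).
Pham lost to Abara, so no player went undefeated.

None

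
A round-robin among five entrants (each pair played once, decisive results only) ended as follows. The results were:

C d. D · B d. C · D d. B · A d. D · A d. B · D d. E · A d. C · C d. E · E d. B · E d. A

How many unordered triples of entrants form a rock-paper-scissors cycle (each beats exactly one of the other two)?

4

Win totals: A 3, B 1, C 2, D 2, E 2.
An entrant with w wins dominates both others in C(w,2) triples; summing gives 3 + 0 + 1 + 1 + 1 = 6 transitive triples.
Total triples C(5,3) = 10, so cyclic triples = 10 − 6 = 4.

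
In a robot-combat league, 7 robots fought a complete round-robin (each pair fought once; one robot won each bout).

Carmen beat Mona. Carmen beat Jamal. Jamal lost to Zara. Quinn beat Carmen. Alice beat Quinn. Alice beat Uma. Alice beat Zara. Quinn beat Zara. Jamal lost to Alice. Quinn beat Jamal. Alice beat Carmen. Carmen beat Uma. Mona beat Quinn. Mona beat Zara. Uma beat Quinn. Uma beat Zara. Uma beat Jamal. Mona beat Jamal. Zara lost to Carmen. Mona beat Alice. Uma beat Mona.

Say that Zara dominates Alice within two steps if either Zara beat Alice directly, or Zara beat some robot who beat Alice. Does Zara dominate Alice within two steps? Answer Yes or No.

No

Zara did not beat Alice directly.
Zara beat Jamal, but each of them lost to Alice. No two-step path.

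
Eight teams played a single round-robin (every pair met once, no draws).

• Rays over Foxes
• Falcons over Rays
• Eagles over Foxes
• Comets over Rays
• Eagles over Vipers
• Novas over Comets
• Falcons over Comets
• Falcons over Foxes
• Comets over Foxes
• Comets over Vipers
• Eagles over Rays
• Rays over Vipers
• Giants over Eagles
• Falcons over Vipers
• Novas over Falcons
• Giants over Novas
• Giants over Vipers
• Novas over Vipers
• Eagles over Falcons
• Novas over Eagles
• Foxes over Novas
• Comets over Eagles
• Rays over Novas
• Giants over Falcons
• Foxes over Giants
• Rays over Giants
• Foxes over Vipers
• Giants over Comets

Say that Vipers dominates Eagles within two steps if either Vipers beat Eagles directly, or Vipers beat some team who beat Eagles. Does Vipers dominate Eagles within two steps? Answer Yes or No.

Vipers did not beat Eagles directly.
Vipers beat no one, so there is no intermediate team.

No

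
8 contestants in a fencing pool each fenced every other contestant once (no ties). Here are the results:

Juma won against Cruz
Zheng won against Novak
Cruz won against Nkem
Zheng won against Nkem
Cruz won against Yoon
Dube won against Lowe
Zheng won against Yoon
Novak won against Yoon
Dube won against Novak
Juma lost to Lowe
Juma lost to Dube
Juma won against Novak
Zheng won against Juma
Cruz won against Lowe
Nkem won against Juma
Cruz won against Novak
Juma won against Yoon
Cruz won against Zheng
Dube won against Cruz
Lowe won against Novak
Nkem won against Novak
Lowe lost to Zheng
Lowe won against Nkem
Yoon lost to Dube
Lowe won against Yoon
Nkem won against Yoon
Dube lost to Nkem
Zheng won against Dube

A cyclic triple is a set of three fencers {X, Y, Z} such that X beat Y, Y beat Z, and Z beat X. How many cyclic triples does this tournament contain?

6

Win totals: Dube 5, Novak 1, Juma 3, Zheng 6, Yoon 0, Cruz 5, Lowe 4, Nkem 4.
A fencer with w wins dominates both others in C(w,2) triples; summing gives 10 + 0 + 3 + 15 + 0 + 10 + 6 + 6 = 50 transitive triples.
Total triples C(8,3) = 56, so cyclic triples = 56 − 50 = 6.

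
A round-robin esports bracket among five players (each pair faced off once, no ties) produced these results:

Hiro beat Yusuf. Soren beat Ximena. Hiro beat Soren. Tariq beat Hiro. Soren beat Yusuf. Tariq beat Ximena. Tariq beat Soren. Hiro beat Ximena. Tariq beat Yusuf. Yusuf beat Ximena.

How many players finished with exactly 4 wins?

1

Win totals: Ximena 0, Soren 2, Yusuf 1, Tariq 4, Hiro 3.
Exactly 4: Tariq — 1 player.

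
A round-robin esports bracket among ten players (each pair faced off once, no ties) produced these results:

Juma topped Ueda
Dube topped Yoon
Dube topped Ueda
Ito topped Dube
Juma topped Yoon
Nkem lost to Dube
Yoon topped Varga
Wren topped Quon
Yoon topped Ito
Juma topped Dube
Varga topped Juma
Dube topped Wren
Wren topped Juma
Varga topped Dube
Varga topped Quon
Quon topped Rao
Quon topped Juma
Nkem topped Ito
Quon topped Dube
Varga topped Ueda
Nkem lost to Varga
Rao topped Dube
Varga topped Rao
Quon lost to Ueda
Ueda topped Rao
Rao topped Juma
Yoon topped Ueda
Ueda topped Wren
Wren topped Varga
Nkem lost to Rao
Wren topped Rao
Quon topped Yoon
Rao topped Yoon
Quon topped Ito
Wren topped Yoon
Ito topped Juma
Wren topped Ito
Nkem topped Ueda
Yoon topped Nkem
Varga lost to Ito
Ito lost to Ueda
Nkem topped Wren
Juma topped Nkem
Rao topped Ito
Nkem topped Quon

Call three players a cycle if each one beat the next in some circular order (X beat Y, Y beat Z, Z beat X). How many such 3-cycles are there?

37

Win totals: Quon 5, Ueda 4, Rao 5, Dube 4, Nkem 4, Juma 4, Wren 6, Ito 3, Varga 6, Yoon 4.
A player with w wins dominates both others in C(w,2) triples; summing gives 10 + 6 + 10 + 6 + 6 + 6 + 15 + 3 + 15 + 6 = 83 transitive triples.
Total triples C(10,3) = 120, so cyclic triples = 120 − 83 = 37.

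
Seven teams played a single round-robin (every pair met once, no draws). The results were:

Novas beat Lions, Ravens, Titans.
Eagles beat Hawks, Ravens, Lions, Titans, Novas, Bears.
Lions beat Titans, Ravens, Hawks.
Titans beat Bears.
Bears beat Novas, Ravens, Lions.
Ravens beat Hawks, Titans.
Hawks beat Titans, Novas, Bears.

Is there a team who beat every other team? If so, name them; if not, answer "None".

Eagles

Eagles has 6 wins out of 6 opponents — a perfect record.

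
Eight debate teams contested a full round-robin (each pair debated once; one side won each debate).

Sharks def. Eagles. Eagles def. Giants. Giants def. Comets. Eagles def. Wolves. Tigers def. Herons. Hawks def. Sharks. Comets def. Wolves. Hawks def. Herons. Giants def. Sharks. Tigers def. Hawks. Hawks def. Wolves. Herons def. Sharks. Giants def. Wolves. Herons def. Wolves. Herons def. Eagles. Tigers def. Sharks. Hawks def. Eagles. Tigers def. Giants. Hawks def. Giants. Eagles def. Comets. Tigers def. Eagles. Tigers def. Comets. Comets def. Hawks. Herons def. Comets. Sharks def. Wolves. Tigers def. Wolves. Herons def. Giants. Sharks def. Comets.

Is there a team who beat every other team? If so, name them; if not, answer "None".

Tigers

Tigers has 7 wins out of 7 opponents — a perfect record.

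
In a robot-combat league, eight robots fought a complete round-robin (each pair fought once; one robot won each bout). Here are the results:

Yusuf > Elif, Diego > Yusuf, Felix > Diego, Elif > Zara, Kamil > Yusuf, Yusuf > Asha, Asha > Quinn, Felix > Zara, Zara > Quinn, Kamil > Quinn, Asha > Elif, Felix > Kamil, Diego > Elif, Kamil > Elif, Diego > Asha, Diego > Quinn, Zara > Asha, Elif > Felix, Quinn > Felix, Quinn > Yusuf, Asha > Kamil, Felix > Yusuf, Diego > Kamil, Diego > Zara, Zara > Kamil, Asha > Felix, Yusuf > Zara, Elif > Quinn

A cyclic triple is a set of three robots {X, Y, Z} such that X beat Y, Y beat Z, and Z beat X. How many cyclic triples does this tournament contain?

Win totals: Asha 4, Felix 4, Yusuf 3, Zara 3, Diego 6, Quinn 2, Elif 3, Kamil 3.
A robot with w wins dominates both others in C(w,2) triples; summing gives 6 + 6 + 3 + 3 + 15 + 1 + 3 + 3 = 40 transitive triples.
Total triples C(8,3) = 56, so cyclic triples = 56 − 40 = 16.

16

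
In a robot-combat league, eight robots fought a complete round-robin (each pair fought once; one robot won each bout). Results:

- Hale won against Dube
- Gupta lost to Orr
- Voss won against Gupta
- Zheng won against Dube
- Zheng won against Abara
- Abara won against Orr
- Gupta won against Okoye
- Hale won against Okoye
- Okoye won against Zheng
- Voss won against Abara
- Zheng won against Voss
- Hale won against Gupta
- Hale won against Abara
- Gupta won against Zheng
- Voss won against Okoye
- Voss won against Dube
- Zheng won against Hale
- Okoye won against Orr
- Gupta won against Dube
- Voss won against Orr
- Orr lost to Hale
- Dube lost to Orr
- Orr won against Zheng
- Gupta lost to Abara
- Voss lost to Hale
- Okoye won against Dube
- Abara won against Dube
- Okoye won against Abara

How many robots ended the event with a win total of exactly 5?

1

Win totals: Orr 3, Gupta 3, Dube 0, Voss 5, Hale 6, Zheng 4, Abara 3, Okoye 4.
Exactly 5: Voss — 1 robot.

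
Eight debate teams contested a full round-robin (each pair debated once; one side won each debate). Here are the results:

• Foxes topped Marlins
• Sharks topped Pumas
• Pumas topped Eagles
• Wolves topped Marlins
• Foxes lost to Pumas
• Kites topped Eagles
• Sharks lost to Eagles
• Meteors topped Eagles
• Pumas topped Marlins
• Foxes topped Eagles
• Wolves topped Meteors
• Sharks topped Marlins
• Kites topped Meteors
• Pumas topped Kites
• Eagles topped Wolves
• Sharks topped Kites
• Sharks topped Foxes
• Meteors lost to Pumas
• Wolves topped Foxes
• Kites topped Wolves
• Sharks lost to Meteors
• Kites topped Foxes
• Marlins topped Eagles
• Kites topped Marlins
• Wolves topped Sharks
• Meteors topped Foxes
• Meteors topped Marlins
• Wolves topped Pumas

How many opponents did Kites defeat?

5

Kites' results: beat Eagles, Meteors, Marlins, Wolves, Foxes; lost to Pumas, Sharks.
That is 5 wins.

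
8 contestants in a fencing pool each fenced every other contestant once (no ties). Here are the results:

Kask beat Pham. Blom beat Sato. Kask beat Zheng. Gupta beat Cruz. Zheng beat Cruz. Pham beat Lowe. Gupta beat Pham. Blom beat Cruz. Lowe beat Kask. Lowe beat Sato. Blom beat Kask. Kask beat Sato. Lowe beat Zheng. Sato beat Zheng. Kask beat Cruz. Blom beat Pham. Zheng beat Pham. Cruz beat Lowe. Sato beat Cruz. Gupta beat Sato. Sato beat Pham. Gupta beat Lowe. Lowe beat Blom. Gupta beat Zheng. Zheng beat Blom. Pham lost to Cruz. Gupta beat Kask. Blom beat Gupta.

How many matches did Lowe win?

4

Lowe's results: beat Sato, Blom, Zheng, Kask; lost to Pham, Gupta, Cruz.
That is 4 wins.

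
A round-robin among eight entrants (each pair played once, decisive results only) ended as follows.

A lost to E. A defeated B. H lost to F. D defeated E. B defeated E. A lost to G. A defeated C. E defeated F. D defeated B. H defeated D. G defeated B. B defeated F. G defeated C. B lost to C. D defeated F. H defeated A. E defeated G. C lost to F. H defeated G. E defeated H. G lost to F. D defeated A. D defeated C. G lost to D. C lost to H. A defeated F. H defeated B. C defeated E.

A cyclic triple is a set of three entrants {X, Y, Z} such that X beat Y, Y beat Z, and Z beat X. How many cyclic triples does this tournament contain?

14

Win totals: A 3, B 2, C 2, D 6, E 4, F 3, G 3, H 5.
An entrant with w wins dominates both others in C(w,2) triples; summing gives 3 + 1 + 1 + 15 + 6 + 3 + 3 + 10 = 42 transitive triples.
Total triples C(8,3) = 56, so cyclic triples = 56 − 42 = 14.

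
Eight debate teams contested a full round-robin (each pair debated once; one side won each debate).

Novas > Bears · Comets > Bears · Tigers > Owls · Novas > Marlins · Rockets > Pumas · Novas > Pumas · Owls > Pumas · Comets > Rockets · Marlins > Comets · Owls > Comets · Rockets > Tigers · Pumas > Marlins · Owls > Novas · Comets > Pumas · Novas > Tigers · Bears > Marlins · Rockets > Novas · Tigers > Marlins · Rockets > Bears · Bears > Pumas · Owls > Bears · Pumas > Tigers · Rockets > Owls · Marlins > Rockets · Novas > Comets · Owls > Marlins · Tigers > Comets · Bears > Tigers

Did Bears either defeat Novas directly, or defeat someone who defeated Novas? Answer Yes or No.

No

Bears did not beat Novas directly.
Bears beat Tigers, Marlins, Pumas, but each of them lost to Novas. No two-step path.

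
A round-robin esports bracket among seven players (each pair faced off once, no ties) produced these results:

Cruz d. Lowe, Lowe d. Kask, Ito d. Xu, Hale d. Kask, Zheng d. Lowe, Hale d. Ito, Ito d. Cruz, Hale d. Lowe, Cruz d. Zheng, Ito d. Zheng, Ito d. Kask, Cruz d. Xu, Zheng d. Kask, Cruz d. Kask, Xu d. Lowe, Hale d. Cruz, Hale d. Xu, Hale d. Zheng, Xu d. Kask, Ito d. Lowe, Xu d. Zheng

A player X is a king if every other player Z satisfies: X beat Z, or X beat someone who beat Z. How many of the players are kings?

Lowe cannot reach Hale, Zheng, Ito, Xu, Cruz in two steps.
Hale reaches everyone (king).
Kask cannot reach Lowe, Hale, Zheng, Ito, Xu, Cruz in two steps.
Zheng cannot reach Hale, Ito, Xu, Cruz in two steps.
Ito cannot reach Hale in two steps.
Xu cannot reach Hale, Ito, Cruz in two steps.
Cruz cannot reach Hale, Ito in two steps.
Kings: Hale — 1.

1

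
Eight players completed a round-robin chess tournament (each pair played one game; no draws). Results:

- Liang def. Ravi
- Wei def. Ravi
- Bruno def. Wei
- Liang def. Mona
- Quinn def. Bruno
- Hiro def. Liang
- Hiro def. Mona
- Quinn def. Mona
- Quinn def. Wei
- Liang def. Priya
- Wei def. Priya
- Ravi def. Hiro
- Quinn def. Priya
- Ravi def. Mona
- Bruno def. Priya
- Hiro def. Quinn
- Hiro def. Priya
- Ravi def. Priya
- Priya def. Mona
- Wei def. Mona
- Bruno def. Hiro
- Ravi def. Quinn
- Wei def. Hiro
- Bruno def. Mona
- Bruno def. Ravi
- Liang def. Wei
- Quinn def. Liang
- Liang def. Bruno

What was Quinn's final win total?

5

Quinn's results: beat Liang, Mona, Priya, Bruno, Wei; lost to Hiro, Ravi.
That is 5 wins.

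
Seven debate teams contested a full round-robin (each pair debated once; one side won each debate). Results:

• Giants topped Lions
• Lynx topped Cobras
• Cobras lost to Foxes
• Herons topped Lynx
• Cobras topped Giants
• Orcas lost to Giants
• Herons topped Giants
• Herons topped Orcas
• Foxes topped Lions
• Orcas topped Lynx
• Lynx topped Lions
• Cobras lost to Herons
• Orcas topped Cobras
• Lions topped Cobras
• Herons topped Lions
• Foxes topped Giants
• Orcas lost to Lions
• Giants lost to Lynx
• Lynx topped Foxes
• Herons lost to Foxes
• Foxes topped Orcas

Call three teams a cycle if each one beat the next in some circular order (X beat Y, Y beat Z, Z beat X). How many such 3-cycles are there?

6

Win totals: Herons 5, Giants 2, Foxes 5, Lions 2, Lynx 4, Cobras 1, Orcas 2.
A team with w wins dominates both others in C(w,2) triples; summing gives 10 + 1 + 10 + 1 + 6 + 0 + 1 = 29 transitive triples.
Total triples C(7,3) = 35, so cyclic triples = 35 − 29 = 6.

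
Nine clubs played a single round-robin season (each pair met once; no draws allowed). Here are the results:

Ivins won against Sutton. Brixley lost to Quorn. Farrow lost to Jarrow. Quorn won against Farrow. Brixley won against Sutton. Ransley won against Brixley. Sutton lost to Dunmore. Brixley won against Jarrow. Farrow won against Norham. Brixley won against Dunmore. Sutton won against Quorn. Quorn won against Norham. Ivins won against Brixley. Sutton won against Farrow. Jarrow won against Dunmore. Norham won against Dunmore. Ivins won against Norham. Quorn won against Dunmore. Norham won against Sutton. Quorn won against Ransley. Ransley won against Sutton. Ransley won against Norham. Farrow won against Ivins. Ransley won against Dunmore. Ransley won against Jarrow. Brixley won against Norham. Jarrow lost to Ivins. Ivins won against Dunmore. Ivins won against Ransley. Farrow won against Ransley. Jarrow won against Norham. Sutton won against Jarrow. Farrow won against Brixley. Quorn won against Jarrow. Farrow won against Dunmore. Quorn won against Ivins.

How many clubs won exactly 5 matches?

Win totals: Farrow 5, Ivins 6, Jarrow 3, Norham 2, Brixley 4, Sutton 3, Ransley 5, Dunmore 1, Quorn 7.
Exactly 5: Farrow, Ransley — 2 clubs.

2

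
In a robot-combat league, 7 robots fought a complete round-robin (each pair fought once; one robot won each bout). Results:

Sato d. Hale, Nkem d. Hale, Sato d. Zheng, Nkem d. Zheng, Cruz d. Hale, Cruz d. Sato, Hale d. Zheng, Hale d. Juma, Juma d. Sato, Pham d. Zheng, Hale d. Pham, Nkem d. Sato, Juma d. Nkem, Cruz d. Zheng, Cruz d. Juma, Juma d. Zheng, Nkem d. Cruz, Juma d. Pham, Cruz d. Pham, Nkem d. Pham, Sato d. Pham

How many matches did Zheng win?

0

Zheng's results: beat no one; lost to Nkem, Cruz, Pham, Hale, Juma, Sato.
That is 0 wins.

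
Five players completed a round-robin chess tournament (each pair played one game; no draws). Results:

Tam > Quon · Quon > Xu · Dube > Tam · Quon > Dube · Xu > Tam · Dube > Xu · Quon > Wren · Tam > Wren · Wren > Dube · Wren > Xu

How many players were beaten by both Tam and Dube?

Tam beat: Quon, Wren.
Dube beat: Tam, Xu.
No one was beaten by both.

0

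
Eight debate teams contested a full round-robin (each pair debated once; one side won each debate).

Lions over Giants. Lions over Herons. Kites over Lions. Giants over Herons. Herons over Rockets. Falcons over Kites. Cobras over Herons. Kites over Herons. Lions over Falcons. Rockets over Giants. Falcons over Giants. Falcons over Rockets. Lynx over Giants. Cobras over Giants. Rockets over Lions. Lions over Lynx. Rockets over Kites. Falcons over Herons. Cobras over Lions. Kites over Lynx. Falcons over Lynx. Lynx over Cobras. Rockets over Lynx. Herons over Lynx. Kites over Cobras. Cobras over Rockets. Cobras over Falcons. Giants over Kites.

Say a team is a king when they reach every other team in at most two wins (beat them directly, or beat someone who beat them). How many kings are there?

6

Lions reaches everyone (king).
Falcons reaches everyone (king).
Cobras reaches everyone (king).
Herons cannot reach Falcons in two steps.
Rockets reaches everyone (king).
Giants cannot reach Falcons in two steps.
Kites reaches everyone (king).
Lynx reaches everyone (king).
Kings: Lions, Falcons, Cobras, Rockets, Kites, Lynx — 6.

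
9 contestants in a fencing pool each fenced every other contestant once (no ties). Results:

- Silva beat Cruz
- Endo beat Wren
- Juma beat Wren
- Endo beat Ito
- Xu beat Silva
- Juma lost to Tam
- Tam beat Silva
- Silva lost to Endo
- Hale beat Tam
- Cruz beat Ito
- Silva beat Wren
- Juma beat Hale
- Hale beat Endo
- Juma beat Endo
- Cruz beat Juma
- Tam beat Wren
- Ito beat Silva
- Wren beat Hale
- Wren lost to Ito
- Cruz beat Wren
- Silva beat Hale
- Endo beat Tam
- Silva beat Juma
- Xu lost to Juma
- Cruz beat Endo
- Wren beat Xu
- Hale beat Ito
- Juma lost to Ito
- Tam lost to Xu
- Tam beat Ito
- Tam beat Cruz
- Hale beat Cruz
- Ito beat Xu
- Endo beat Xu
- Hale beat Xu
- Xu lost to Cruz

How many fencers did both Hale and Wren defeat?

Hale beat: Cruz, Ito, Xu, Tam, Endo.
Wren beat: Hale, Xu.
Both beat: Xu — 1.

1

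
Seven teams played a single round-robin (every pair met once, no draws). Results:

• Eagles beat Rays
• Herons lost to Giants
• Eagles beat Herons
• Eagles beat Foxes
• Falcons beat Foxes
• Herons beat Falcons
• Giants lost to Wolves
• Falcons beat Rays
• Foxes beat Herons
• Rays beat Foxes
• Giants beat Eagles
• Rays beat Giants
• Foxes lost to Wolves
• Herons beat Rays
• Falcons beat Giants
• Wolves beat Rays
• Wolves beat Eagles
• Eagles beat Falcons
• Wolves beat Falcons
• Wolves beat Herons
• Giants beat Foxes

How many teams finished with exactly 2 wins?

Win totals: Herons 2, Falcons 3, Wolves 6, Rays 2, Giants 3, Eagles 4, Foxes 1.
Exactly 2: Herons, Rays — 2 teams.

2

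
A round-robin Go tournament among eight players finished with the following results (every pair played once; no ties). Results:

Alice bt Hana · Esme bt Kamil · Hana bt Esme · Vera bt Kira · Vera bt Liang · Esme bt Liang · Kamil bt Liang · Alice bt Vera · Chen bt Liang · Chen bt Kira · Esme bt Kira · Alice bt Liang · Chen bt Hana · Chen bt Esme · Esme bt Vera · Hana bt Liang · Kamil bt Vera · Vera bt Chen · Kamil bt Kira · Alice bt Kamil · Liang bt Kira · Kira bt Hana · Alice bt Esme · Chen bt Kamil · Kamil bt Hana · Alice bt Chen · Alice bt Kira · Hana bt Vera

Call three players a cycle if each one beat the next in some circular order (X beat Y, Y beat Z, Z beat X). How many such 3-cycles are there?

Win totals: Vera 3, Kamil 4, Hana 3, Esme 4, Alice 7, Liang 1, Chen 5, Kira 1.
A player with w wins dominates both others in C(w,2) triples; summing gives 3 + 6 + 3 + 6 + 21 + 0 + 10 + 0 = 49 transitive triples.
Total triples C(8,3) = 56, so cyclic triples = 56 − 49 = 7.

7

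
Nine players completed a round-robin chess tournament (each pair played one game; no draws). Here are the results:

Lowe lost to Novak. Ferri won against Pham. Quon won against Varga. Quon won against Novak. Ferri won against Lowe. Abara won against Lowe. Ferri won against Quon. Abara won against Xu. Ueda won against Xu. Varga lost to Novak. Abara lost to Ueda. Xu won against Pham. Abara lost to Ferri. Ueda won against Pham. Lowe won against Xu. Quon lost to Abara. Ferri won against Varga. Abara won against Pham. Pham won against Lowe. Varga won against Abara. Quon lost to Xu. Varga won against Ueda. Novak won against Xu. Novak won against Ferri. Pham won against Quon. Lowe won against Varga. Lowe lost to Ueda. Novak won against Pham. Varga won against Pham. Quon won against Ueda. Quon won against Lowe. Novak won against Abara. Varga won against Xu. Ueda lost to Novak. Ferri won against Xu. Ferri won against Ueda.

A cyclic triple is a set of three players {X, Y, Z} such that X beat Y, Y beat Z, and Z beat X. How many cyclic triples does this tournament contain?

Win totals: Ferri 7, Varga 4, Lowe 2, Quon 4, Abara 4, Pham 2, Xu 2, Novak 7, Ueda 4.
A player with w wins dominates both others in C(w,2) triples; summing gives 21 + 6 + 1 + 6 + 6 + 1 + 1 + 21 + 6 = 69 transitive triples.
Total triples C(9,3) = 84, so cyclic triples = 84 − 69 = 15.

15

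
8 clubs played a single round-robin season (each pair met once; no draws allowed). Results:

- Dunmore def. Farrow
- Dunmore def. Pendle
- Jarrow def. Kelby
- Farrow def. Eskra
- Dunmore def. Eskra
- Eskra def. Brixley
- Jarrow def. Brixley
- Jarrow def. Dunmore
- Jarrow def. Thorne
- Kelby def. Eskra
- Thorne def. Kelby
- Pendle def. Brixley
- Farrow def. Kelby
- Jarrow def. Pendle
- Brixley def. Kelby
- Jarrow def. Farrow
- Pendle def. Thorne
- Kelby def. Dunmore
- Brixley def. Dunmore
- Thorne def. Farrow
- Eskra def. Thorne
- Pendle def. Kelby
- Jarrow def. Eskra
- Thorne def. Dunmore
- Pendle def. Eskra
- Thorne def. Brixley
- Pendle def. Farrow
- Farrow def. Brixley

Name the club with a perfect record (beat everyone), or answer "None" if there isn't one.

Jarrow

Jarrow has 7 wins out of 7 opponents — a perfect record.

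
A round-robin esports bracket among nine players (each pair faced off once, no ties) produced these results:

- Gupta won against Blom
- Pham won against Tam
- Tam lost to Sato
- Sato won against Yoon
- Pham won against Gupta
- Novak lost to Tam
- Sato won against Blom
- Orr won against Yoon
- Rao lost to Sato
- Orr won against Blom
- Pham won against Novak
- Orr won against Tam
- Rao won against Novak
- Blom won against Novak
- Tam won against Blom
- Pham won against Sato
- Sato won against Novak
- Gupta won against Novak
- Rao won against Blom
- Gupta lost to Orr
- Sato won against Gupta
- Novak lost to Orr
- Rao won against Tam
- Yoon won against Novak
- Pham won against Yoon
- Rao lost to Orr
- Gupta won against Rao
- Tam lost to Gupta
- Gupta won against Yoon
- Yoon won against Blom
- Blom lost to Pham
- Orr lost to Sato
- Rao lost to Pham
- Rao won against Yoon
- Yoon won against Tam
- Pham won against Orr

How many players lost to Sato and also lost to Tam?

Sato beat: Rao, Orr, Yoon, Gupta, Tam, Blom, Novak.
Tam beat: Blom, Novak.
Both beat: Blom, Novak — 2.

2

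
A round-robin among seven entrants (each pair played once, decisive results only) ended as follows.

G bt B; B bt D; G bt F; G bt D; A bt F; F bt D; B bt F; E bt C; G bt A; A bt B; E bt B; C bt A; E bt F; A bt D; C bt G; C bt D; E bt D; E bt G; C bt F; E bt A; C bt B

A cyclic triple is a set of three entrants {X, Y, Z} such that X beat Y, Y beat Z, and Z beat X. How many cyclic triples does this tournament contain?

Win totals: A 3, B 2, C 5, D 0, E 6, F 1, G 4.
An entrant with w wins dominates both others in C(w,2) triples; summing gives 3 + 1 + 10 + 0 + 15 + 0 + 6 = 35 transitive triples.
Total triples C(7,3) = 35, so cyclic triples = 35 − 35 = 0.

0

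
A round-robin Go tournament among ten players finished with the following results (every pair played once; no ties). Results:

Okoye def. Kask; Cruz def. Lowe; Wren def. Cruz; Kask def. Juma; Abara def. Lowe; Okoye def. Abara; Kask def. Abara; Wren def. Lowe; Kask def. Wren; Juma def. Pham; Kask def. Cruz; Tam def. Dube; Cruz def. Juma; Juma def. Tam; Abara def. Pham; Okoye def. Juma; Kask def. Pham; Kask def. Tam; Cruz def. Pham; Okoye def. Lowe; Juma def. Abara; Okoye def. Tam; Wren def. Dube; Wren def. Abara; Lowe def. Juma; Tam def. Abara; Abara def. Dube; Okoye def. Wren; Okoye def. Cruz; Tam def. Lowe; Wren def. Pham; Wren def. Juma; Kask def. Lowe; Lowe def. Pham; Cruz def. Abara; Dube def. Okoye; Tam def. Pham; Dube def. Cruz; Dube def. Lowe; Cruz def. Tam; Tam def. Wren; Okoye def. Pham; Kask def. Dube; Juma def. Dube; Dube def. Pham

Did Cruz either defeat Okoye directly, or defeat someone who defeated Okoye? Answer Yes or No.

No

Cruz did not beat Okoye directly.
Cruz beat Abara, Tam, Lowe, Juma, Pham, but each of them lost to Okoye. No two-step path.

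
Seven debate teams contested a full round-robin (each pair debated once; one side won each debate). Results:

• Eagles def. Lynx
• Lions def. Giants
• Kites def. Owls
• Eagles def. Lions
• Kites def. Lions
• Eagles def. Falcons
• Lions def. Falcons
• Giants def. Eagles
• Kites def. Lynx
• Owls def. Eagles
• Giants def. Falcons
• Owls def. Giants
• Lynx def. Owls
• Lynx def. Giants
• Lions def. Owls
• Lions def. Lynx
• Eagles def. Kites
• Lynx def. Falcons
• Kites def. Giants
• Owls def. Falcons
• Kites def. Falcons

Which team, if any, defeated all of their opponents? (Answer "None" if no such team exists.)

Highest win total is Kites with 5 (out of 6 possible).
Kites lost to Eagles, so no team went undefeated.

None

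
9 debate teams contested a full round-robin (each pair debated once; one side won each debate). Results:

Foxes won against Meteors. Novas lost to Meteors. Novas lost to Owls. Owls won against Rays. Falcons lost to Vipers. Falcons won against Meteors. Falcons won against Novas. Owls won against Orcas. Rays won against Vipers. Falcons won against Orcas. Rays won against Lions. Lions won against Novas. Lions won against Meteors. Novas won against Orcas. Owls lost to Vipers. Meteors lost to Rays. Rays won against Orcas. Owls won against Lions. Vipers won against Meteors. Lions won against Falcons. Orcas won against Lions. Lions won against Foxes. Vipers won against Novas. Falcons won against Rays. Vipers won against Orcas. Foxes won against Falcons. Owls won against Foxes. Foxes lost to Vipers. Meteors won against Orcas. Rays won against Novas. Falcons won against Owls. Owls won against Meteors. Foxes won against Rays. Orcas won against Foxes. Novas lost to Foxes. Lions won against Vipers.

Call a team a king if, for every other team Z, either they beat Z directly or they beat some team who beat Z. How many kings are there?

Foxes reaches everyone (king).
Falcons reaches everyone (king).
Meteors cannot reach Falcons, Vipers, Owls, Rays in two steps.
Orcas cannot reach Owls in two steps.
Vipers reaches everyone (king).
Owls reaches everyone (king).
Novas cannot reach Falcons, Meteors, Vipers, Owls, Rays in two steps.
Lions reaches everyone (king).
Rays reaches everyone (king).
Kings: Foxes, Falcons, Vipers, Owls, Lions, Rays — 6.

6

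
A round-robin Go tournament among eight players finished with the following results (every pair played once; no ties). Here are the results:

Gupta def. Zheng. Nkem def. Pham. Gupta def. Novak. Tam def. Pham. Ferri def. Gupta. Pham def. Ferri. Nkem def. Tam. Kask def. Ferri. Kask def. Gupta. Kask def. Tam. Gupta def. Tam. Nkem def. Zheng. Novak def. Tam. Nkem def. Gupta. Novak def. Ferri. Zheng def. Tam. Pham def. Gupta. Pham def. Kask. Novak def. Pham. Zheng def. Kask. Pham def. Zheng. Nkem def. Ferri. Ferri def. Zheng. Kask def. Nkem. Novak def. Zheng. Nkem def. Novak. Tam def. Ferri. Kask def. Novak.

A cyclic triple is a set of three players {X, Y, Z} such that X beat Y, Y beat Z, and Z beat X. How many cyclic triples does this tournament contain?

Win totals: Pham 4, Kask 5, Tam 2, Gupta 3, Nkem 6, Zheng 2, Novak 4, Ferri 2.
A player with w wins dominates both others in C(w,2) triples; summing gives 6 + 10 + 1 + 3 + 15 + 1 + 6 + 1 = 43 transitive triples.
Total triples C(8,3) = 56, so cyclic triples = 56 − 43 = 13.

13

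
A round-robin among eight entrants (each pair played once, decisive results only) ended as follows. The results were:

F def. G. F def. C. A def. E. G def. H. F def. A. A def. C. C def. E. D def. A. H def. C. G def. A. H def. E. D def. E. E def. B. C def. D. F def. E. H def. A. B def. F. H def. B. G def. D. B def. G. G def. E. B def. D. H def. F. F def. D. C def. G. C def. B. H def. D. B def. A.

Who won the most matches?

H

Win totals: A 2, B 4, C 4, D 2, E 1, F 5, G 4, H 6.
H leads with 6 wins (next highest: 5).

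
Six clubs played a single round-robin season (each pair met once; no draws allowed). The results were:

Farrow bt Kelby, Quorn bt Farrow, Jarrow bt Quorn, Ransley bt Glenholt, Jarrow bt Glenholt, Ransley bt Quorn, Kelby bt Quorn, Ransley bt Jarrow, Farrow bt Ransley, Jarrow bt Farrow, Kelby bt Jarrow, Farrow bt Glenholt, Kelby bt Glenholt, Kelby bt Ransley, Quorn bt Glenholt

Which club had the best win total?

Kelby

Win totals: Farrow 3, Kelby 4, Quorn 2, Glenholt 0, Ransley 3, Jarrow 3.
Kelby leads with 4 wins (next highest: 3).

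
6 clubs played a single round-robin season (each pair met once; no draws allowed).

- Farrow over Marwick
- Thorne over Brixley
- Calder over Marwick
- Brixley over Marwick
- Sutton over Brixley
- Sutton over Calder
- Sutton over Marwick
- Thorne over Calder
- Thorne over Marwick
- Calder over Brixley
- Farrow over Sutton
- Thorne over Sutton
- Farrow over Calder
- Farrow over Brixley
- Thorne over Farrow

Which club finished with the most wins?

Thorne

Win totals: Farrow 4, Thorne 5, Marwick 0, Calder 2, Brixley 1, Sutton 3.
Thorne leads with 5 wins (next highest: 4).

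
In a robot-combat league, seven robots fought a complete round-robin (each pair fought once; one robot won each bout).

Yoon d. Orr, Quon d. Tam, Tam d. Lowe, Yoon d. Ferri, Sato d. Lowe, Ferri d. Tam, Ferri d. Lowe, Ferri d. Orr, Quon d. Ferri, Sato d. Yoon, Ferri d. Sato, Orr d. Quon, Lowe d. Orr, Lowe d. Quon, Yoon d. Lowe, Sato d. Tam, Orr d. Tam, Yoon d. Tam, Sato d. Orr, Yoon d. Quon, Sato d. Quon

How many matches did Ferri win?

4

Ferri's results: beat Sato, Orr, Tam, Lowe; lost to Yoon, Quon.
That is 4 wins.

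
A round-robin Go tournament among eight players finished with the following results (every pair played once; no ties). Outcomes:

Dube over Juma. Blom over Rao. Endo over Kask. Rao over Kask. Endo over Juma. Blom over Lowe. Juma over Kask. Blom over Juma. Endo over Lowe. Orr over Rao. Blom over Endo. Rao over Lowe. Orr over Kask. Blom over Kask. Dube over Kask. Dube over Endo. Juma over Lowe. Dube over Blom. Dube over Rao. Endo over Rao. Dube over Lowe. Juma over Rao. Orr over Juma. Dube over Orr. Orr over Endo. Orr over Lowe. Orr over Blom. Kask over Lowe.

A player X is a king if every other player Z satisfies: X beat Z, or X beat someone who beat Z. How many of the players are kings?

1

Endo cannot reach Orr, Blom, Dube in two steps.
Orr cannot reach Dube in two steps.
Lowe cannot reach Endo, Orr, Juma, Kask, Blom, Dube, Rao in two steps.
Juma cannot reach Endo, Orr, Blom, Dube in two steps.
Kask cannot reach Endo, Orr, Juma, Blom, Dube, Rao in two steps.
Blom cannot reach Orr, Dube in two steps.
Dube reaches everyone (king).
Rao cannot reach Endo, Orr, Juma, Blom, Dube in two steps.
Kings: Dube — 1.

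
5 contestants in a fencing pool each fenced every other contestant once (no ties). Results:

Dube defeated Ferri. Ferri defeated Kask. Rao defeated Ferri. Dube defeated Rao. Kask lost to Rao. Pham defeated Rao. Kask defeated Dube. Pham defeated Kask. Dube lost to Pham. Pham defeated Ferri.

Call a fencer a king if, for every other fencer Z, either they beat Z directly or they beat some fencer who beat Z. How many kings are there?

Dube cannot reach Pham in two steps.
Ferri cannot reach Pham, Rao in two steps.
Pham reaches everyone (king).
Kask cannot reach Pham in two steps.
Rao cannot reach Pham in two steps.
Kings: Pham — 1.

1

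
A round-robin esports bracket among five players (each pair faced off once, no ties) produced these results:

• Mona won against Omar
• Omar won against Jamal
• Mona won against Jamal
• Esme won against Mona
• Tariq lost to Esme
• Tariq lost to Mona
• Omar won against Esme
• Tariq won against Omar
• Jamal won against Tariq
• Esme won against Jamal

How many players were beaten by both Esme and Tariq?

Esme beat: Jamal, Tariq, Mona.
Tariq beat: Omar.
No one was beaten by both.

0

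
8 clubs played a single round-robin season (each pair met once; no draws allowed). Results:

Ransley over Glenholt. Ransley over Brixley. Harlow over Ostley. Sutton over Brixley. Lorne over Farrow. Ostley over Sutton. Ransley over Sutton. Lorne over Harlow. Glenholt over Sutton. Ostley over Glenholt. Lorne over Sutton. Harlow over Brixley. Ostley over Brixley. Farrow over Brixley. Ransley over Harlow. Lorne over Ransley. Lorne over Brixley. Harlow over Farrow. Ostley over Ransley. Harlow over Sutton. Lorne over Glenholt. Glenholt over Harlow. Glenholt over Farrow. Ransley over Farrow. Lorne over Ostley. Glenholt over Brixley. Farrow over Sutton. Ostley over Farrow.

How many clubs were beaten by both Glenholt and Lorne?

4

Glenholt beat: Harlow, Brixley, Farrow, Sutton.
Lorne beat: Harlow, Ransley, Glenholt, Brixley, Farrow, Ostley, Sutton.
Both beat: Harlow, Brixley, Farrow, Sutton — 4.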